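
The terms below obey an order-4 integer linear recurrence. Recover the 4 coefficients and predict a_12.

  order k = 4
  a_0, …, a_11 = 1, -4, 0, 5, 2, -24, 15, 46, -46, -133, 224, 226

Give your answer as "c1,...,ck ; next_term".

-1,-2,-1,3 ; -679

  a_4 = -1·5 + -2·0 + -1·-4 + 3·1 = 2
  a_5 = -1·2 + -2·5 + -1·0 + 3·-4 = -24
  a_6 = -1·-24 + -2·2 + -1·5 + 3·0 = 15
  a_7 = -1·15 + -2·-24 + -1·2 + 3·5 = 46
  a_8 = -1·46 + -2·15 + -1·-24 + 3·2 = -46
  a_9 = -1·-46 + -2·46 + -1·15 + 3·-24 = -133
  a_10 = -1·-133 + -2·-46 + -1·46 + 3·15 = 224
  a_11 = -1·224 + -2·-133 + -1·-46 + 3·46 = 226
  a_12 = -1·226 + -2·224 + -1·-133 + 3·-46 = -679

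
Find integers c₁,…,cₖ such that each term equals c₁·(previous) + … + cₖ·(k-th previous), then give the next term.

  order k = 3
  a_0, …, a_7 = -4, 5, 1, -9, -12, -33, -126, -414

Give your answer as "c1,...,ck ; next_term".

3,0,3 ; -1341

  a_3 = 3·1 + 0·5 + 3·-4 = -9
  a_4 = 3·-9 + 0·1 + 3·5 = -12
  a_5 = 3·-12 + 0·-9 + 3·1 = -33
  a_6 = 3·-33 + 0·-12 + 3·-9 = -126
  a_7 = 3·-126 + 0·-33 + 3·-12 = -414
  a_8 = 3·-414 + 0·-126 + 3·-33 = -1341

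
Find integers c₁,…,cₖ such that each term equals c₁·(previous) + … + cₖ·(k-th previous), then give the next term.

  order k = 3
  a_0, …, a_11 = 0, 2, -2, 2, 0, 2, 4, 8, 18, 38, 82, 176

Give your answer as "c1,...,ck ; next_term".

1,2,1 ; 378

  a_3 = 1·-2 + 2·2 + 1·0 = 2
  a_4 = 1·2 + 2·-2 + 1·2 = 0
  a_5 = 1·0 + 2·2 + 1·-2 = 2
  a_6 = 1·2 + 2·0 + 1·2 = 4
  a_7 = 1·4 + 2·2 + 1·0 = 8
  a_8 = 1·8 + 2·4 + 1·2 = 18
  a_9 = 1·18 + 2·8 + 1·4 = 38
  a_10 = 1·38 + 2·18 + 1·8 = 82
  a_11 = 1·82 + 2·38 + 1·18 = 176
  a_12 = 1·176 + 2·82 + 1·38 = 378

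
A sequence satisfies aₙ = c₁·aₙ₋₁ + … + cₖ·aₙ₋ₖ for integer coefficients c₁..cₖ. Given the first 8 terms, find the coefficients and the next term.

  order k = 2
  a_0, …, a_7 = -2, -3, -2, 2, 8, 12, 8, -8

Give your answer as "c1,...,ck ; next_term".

2,-2 ; -32

  a_2 = 2·-3 + -2·-2 = -2
  a_3 = 2·-2 + -2·-3 = 2
  a_4 = 2·2 + -2·-2 = 8
  a_5 = 2·8 + -2·2 = 12
  a_6 = 2·12 + -2·8 = 8
  a_7 = 2·8 + -2·12 = -8
  a_8 = 2·-8 + -2·8 = -32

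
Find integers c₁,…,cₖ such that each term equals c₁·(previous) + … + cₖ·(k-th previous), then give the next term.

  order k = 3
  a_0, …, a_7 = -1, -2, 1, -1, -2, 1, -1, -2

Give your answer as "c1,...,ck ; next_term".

0,0,1 ; 1

  a_3 = 0·1 + 0·-2 + 1·-1 = -1
  a_4 = 0·-1 + 0·1 + 1·-2 = -2
  a_5 = 0·-2 + 0·-1 + 1·1 = 1
  a_6 = 0·1 + 0·-2 + 1·-1 = -1
  a_7 = 0·-1 + 0·1 + 1·-2 = -2
  a_8 = 0·-2 + 0·-1 + 1·1 = 1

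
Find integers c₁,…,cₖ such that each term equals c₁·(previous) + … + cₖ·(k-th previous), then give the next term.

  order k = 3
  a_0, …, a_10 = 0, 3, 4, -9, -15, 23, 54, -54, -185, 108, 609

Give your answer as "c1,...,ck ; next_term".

  a_3 = 0·4 + -3·3 + -1·0 = -9
  a_4 = 0·-9 + -3·4 + -1·3 = -15
  a_5 = 0·-15 + -3·-9 + -1·4 = 23
  a_6 = 0·23 + -3·-15 + -1·-9 = 54
  a_7 = 0·54 + -3·23 + -1·-15 = -54
  a_8 = 0·-54 + -3·54 + -1·23 = -185
  a_9 = 0·-185 + -3·-54 + -1·54 = 108
  a_10 = 0·108 + -3·-185 + -1·-54 = 609
  a_11 = 0·609 + -3·108 + -1·-185 = -139

0,-3,-1 ; -139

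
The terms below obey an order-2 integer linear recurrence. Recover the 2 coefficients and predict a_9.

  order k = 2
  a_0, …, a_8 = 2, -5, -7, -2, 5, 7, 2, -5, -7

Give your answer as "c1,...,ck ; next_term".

  a_2 = 1·-5 + -1·2 = -7
  a_3 = 1·-7 + -1·-5 = -2
  a_4 = 1·-2 + -1·-7 = 5
  a_5 = 1·5 + -1·-2 = 7
  a_6 = 1·7 + -1·5 = 2
  a_7 = 1·2 + -1·7 = -5
  a_8 = 1·-5 + -1·2 = -7
  a_9 = 1·-7 + -1·-5 = -2

1,-1 ; -2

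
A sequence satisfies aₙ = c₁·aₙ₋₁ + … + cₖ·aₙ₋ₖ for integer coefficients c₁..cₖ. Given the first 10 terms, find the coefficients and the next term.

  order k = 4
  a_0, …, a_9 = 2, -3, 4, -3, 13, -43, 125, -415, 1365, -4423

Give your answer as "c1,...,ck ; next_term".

  a_4 = -3·-3 + 0·4 + -4·-3 + -4·2 = 13
  a_5 = -3·13 + 0·-3 + -4·4 + -4·-3 = -43
  a_6 = -3·-43 + 0·13 + -4·-3 + -4·4 = 125
  a_7 = -3·125 + 0·-43 + -4·13 + -4·-3 = -415
  a_8 = -3·-415 + 0·125 + -4·-43 + -4·13 = 1365
  a_9 = -3·1365 + 0·-415 + -4·125 + -4·-43 = -4423
  a_10 = -3·-4423 + 0·1365 + -4·-415 + -4·125 = 14429

-3,0,-4,-4 ; 14429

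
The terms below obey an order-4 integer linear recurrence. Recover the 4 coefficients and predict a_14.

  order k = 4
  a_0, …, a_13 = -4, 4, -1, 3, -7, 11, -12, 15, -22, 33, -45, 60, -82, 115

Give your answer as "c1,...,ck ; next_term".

  a_4 = -1·3 + 0·-1 + 0·4 + 1·-4 = -7
  a_5 = -1·-7 + 0·3 + 0·-1 + 1·4 = 11
  a_6 = -1·11 + 0·-7 + 0·3 + 1·-1 = -12
  a_7 = -1·-12 + 0·11 + 0·-7 + 1·3 = 15
  a_8 = -1·15 + 0·-12 + 0·11 + 1·-7 = -22
  a_9 = -1·-22 + 0·15 + 0·-12 + 1·11 = 33
  a_10 = -1·33 + 0·-22 + 0·15 + 1·-12 = -45
  a_11 = -1·-45 + 0·33 + 0·-22 + 1·15 = 60
  a_12 = -1·60 + 0·-45 + 0·33 + 1·-22 = -82
  a_13 = -1·-82 + 0·60 + 0·-45 + 1·33 = 115
  a_14 = -1·115 + 0·-82 + 0·60 + 1·-45 = -160

-1,0,0,1 ; -160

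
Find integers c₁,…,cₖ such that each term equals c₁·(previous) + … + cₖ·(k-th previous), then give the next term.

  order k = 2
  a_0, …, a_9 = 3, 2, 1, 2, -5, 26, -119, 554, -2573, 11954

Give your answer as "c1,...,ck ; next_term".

  a_2 = -4·2 + 3·3 = 1
  a_3 = -4·1 + 3·2 = 2
  a_4 = -4·2 + 3·1 = -5
  a_5 = -4·-5 + 3·2 = 26
  a_6 = -4·26 + 3·-5 = -119
  a_7 = -4·-119 + 3·26 = 554
  a_8 = -4·554 + 3·-119 = -2573
  a_9 = -4·-2573 + 3·554 = 11954
  a_10 = -4·11954 + 3·-2573 = -55535

-4,3 ; -55535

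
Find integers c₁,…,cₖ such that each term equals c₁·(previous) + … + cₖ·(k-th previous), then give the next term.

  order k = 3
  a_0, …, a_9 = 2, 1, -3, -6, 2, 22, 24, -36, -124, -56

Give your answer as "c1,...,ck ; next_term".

2,-4,2 ; 312

  a_3 = 2·-3 + -4·1 + 2·2 = -6
  a_4 = 2·-6 + -4·-3 + 2·1 = 2
  a_5 = 2·2 + -4·-6 + 2·-3 = 22
  a_6 = 2·22 + -4·2 + 2·-6 = 24
  a_7 = 2·24 + -4·22 + 2·2 = -36
  a_8 = 2·-36 + -4·24 + 2·22 = -124
  a_9 = 2·-124 + -4·-36 + 2·24 = -56
  a_10 = 2·-56 + -4·-124 + 2·-36 = 312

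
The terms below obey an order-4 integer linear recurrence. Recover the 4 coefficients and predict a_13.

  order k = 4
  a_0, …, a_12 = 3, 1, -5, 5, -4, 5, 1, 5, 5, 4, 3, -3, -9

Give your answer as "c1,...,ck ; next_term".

1,1,-1,-1 ; -19

  a_4 = 1·5 + 1·-5 + -1·1 + -1·3 = -4
  a_5 = 1·-4 + 1·5 + -1·-5 + -1·1 = 5
  a_6 = 1·5 + 1·-4 + -1·5 + -1·-5 = 1
  a_7 = 1·1 + 1·5 + -1·-4 + -1·5 = 5
  a_8 = 1·5 + 1·1 + -1·5 + -1·-4 = 5
  a_9 = 1·5 + 1·5 + -1·1 + -1·5 = 4
  a_10 = 1·4 + 1·5 + -1·5 + -1·1 = 3
  a_11 = 1·3 + 1·4 + -1·5 + -1·5 = -3
  a_12 = 1·-3 + 1·3 + -1·4 + -1·5 = -9
  a_13 = 1·-9 + 1·-3 + -1·3 + -1·4 = -19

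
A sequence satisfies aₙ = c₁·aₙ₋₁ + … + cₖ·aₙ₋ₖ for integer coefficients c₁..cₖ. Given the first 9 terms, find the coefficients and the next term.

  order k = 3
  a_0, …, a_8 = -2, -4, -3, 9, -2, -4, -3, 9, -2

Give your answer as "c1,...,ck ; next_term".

  a_3 = -1·-3 + -1·-4 + -1·-2 = 9
  a_4 = -1·9 + -1·-3 + -1·-4 = -2
  a_5 = -1·-2 + -1·9 + -1·-3 = -4
  a_6 = -1·-4 + -1·-2 + -1·9 = -3
  a_7 = -1·-3 + -1·-4 + -1·-2 = 9
  a_8 = -1·9 + -1·-3 + -1·-4 = -2
  a_9 = -1·-2 + -1·9 + -1·-3 = -4

-1,-1,-1 ; -4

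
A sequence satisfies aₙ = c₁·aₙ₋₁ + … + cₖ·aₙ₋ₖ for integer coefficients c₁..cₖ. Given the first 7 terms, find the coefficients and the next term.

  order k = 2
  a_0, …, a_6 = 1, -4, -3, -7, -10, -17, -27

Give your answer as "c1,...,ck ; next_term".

  a_2 = 1·-4 + 1·1 = -3
  a_3 = 1·-3 + 1·-4 = -7
  a_4 = 1·-7 + 1·-3 = -10
  a_5 = 1·-10 + 1·-7 = -17
  a_6 = 1·-17 + 1·-10 = -27
  a_7 = 1·-27 + 1·-17 = -44

1,1 ; -44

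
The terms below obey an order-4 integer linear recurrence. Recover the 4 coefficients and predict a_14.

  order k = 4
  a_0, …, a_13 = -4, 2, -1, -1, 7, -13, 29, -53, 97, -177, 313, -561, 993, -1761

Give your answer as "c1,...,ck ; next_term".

-1,2,0,-2 ; 3121

  a_4 = -1·-1 + 2·-1 + 0·2 + -2·-4 = 7
  a_5 = -1·7 + 2·-1 + 0·-1 + -2·2 = -13
  a_6 = -1·-13 + 2·7 + 0·-1 + -2·-1 = 29
  a_7 = -1·29 + 2·-13 + 0·7 + -2·-1 = -53
  a_8 = -1·-53 + 2·29 + 0·-13 + -2·7 = 97
  a_9 = -1·97 + 2·-53 + 0·29 + -2·-13 = -177
  a_10 = -1·-177 + 2·97 + 0·-53 + -2·29 = 313
  a_11 = -1·313 + 2·-177 + 0·97 + -2·-53 = -561
  a_12 = -1·-561 + 2·313 + 0·-177 + -2·97 = 993
  a_13 = -1·993 + 2·-561 + 0·313 + -2·-177 = -1761
  a_14 = -1·-1761 + 2·993 + 0·-561 + -2·313 = 3121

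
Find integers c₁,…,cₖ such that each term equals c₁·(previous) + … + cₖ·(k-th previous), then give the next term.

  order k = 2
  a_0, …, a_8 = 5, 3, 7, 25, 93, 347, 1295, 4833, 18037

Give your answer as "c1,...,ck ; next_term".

  a_2 = 4·3 + -1·5 = 7
  a_3 = 4·7 + -1·3 = 25
  a_4 = 4·25 + -1·7 = 93
  a_5 = 4·93 + -1·25 = 347
  a_6 = 4·347 + -1·93 = 1295
  a_7 = 4·1295 + -1·347 = 4833
  a_8 = 4·4833 + -1·1295 = 18037
  a_9 = 4·18037 + -1·4833 = 67315

4,-1 ; 67315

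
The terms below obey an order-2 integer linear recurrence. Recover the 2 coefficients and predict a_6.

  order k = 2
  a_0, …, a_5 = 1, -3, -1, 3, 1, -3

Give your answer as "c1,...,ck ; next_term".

0,-1 ; -1

  a_2 = 0·-3 + -1·1 = -1
  a_3 = 0·-1 + -1·-3 = 3
  a_4 = 0·3 + -1·-1 = 1
  a_5 = 0·1 + -1·3 = -3
  a_6 = 0·-3 + -1·1 = -1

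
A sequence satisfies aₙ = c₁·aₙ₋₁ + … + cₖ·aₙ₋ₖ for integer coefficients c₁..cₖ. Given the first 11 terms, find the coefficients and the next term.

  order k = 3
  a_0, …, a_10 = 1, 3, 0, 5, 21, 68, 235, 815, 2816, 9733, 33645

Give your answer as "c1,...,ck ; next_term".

3,1,2 ; 116300

  a_3 = 3·0 + 1·3 + 2·1 = 5
  a_4 = 3·5 + 1·0 + 2·3 = 21
  a_5 = 3·21 + 1·5 + 2·0 = 68
  a_6 = 3·68 + 1·21 + 2·5 = 235
  a_7 = 3·235 + 1·68 + 2·21 = 815
  a_8 = 3·815 + 1·235 + 2·68 = 2816
  a_9 = 3·2816 + 1·815 + 2·235 = 9733
  a_10 = 3·9733 + 1·2816 + 2·815 = 33645
  a_11 = 3·33645 + 1·9733 + 2·2816 = 116300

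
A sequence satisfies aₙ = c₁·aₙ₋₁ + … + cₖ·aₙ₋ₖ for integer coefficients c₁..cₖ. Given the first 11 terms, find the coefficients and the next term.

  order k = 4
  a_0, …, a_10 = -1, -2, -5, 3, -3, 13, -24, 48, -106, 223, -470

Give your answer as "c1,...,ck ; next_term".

  a_4 = -2·3 + 0·-5 + -1·-2 + -1·-1 = -3
  a_5 = -2·-3 + 0·3 + -1·-5 + -1·-2 = 13
  a_6 = -2·13 + 0·-3 + -1·3 + -1·-5 = -24
  a_7 = -2·-24 + 0·13 + -1·-3 + -1·3 = 48
  a_8 = -2·48 + 0·-24 + -1·13 + -1·-3 = -106
  a_9 = -2·-106 + 0·48 + -1·-24 + -1·13 = 223
  a_10 = -2·223 + 0·-106 + -1·48 + -1·-24 = -470
  a_11 = -2·-470 + 0·223 + -1·-106 + -1·48 = 998

-2,0,-1,-1 ; 998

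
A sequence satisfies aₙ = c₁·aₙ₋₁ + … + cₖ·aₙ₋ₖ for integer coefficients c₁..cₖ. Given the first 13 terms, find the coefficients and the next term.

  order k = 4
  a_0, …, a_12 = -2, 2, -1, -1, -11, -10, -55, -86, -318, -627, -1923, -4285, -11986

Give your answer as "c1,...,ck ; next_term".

1,4,-1,2 ; -28457

  a_4 = 1·-1 + 4·-1 + -1·2 + 2·-2 = -11
  a_5 = 1·-11 + 4·-1 + -1·-1 + 2·2 = -10
  a_6 = 1·-10 + 4·-11 + -1·-1 + 2·-1 = -55
  a_7 = 1·-55 + 4·-10 + -1·-11 + 2·-1 = -86
  a_8 = 1·-86 + 4·-55 + -1·-10 + 2·-11 = -318
  a_9 = 1·-318 + 4·-86 + -1·-55 + 2·-10 = -627
  a_10 = 1·-627 + 4·-318 + -1·-86 + 2·-55 = -1923
  a_11 = 1·-1923 + 4·-627 + -1·-318 + 2·-86 = -4285
  a_12 = 1·-4285 + 4·-1923 + -1·-627 + 2·-318 = -11986
  a_13 = 1·-11986 + 4·-4285 + -1·-1923 + 2·-627 = -28457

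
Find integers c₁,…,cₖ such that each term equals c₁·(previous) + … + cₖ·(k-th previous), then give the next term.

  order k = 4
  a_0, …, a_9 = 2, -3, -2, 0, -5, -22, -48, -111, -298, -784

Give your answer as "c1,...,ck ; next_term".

2,0,3,2 ; -1997

  a_4 = 2·0 + 0·-2 + 3·-3 + 2·2 = -5
  a_5 = 2·-5 + 0·0 + 3·-2 + 2·-3 = -22
  a_6 = 2·-22 + 0·-5 + 3·0 + 2·-2 = -48
  a_7 = 2·-48 + 0·-22 + 3·-5 + 2·0 = -111
  a_8 = 2·-111 + 0·-48 + 3·-22 + 2·-5 = -298
  a_9 = 2·-298 + 0·-111 + 3·-48 + 2·-22 = -784
  a_10 = 2·-784 + 0·-298 + 3·-111 + 2·-48 = -1997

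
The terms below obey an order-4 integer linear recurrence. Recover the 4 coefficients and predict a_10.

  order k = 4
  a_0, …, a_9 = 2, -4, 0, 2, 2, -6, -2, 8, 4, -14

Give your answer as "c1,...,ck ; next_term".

  a_4 = 0·2 + -1·0 + 0·-4 + 1·2 = 2
  a_5 = 0·2 + -1·2 + 0·0 + 1·-4 = -6
  a_6 = 0·-6 + -1·2 + 0·2 + 1·0 = -2
  a_7 = 0·-2 + -1·-6 + 0·2 + 1·2 = 8
  a_8 = 0·8 + -1·-2 + 0·-6 + 1·2 = 4
  a_9 = 0·4 + -1·8 + 0·-2 + 1·-6 = -14
  a_10 = 0·-14 + -1·4 + 0·8 + 1·-2 = -6

0,-1,0,1 ; -6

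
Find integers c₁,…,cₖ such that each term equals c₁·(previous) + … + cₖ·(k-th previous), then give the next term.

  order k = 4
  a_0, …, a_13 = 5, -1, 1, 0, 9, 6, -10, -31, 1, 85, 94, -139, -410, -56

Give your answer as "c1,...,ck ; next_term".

  a_4 = 1·0 + -2·1 + -1·-1 + 2·5 = 9
  a_5 = 1·9 + -2·0 + -1·1 + 2·-1 = 6
  a_6 = 1·6 + -2·9 + -1·0 + 2·1 = -10
  a_7 = 1·-10 + -2·6 + -1·9 + 2·0 = -31
  a_8 = 1·-31 + -2·-10 + -1·6 + 2·9 = 1
  a_9 = 1·1 + -2·-31 + -1·-10 + 2·6 = 85
  a_10 = 1·85 + -2·1 + -1·-31 + 2·-10 = 94
  a_11 = 1·94 + -2·85 + -1·1 + 2·-31 = -139
  a_12 = 1·-139 + -2·94 + -1·85 + 2·1 = -410
  a_13 = 1·-410 + -2·-139 + -1·94 + 2·85 = -56
  a_14 = 1·-56 + -2·-410 + -1·-139 + 2·94 = 1091

1,-2,-1,2 ; 1091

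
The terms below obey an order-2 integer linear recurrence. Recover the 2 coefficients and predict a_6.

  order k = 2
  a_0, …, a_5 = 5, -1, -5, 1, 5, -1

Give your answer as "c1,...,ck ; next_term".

0,-1 ; -5

  a_2 = 0·-1 + -1·5 = -5
  a_3 = 0·-5 + -1·-1 = 1
  a_4 = 0·1 + -1·-5 = 5
  a_5 = 0·5 + -1·1 = -1
  a_6 = 0·-1 + -1·5 = -5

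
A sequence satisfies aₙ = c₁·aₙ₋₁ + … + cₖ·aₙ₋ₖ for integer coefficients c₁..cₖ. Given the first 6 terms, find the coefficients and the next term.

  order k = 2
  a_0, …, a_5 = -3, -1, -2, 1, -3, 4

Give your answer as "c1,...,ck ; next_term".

-1,1 ; -7

  a_2 = -1·-1 + 1·-3 = -2
  a_3 = -1·-2 + 1·-1 = 1
  a_4 = -1·1 + 1·-2 = -3
  a_5 = -1·-3 + 1·1 = 4
  a_6 = -1·4 + 1·-3 = -7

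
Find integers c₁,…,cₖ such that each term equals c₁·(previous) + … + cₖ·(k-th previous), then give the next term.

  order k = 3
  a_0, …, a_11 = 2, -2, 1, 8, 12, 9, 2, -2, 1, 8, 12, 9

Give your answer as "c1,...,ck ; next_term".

2,-2,1 ; 2

  a_3 = 2·1 + -2·-2 + 1·2 = 8
  a_4 = 2·8 + -2·1 + 1·-2 = 12
  a_5 = 2·12 + -2·8 + 1·1 = 9
  a_6 = 2·9 + -2·12 + 1·8 = 2
  a_7 = 2·2 + -2·9 + 1·12 = -2
  a_8 = 2·-2 + -2·2 + 1·9 = 1
  a_9 = 2·1 + -2·-2 + 1·2 = 8
  a_10 = 2·8 + -2·1 + 1·-2 = 12
  a_11 = 2·12 + -2·8 + 1·1 = 9
  a_12 = 2·9 + -2·12 + 1·8 = 2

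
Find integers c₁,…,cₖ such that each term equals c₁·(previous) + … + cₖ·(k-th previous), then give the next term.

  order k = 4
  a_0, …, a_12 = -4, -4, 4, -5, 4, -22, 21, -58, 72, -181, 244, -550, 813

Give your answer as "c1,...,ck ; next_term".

0,2,-1,2 ; -1706

  a_4 = 0·-5 + 2·4 + -1·-4 + 2·-4 = 4
  a_5 = 0·4 + 2·-5 + -1·4 + 2·-4 = -22
  a_6 = 0·-22 + 2·4 + -1·-5 + 2·4 = 21
  a_7 = 0·21 + 2·-22 + -1·4 + 2·-5 = -58
  a_8 = 0·-58 + 2·21 + -1·-22 + 2·4 = 72
  a_9 = 0·72 + 2·-58 + -1·21 + 2·-22 = -181
  a_10 = 0·-181 + 2·72 + -1·-58 + 2·21 = 244
  a_11 = 0·244 + 2·-181 + -1·72 + 2·-58 = -550
  a_12 = 0·-550 + 2·244 + -1·-181 + 2·72 = 813
  a_13 = 0·813 + 2·-550 + -1·244 + 2·-181 = -1706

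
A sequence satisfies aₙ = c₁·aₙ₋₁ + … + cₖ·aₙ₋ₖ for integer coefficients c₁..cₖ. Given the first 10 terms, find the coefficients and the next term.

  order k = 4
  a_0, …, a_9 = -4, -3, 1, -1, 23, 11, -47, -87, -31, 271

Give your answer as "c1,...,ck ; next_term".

0,-2,-3,-4 ; 511

  a_4 = 0·-1 + -2·1 + -3·-3 + -4·-4 = 23
  a_5 = 0·23 + -2·-1 + -3·1 + -4·-3 = 11
  a_6 = 0·11 + -2·23 + -3·-1 + -4·1 = -47
  a_7 = 0·-47 + -2·11 + -3·23 + -4·-1 = -87
  a_8 = 0·-87 + -2·-47 + -3·11 + -4·23 = -31
  a_9 = 0·-31 + -2·-87 + -3·-47 + -4·11 = 271
  a_10 = 0·271 + -2·-31 + -3·-87 + -4·-47 = 511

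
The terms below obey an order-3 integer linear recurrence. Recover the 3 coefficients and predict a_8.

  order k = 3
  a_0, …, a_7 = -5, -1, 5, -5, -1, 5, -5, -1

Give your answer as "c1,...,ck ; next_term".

0,0,1 ; 5

  a_3 = 0·5 + 0·-1 + 1·-5 = -5
  a_4 = 0·-5 + 0·5 + 1·-1 = -1
  a_5 = 0·-1 + 0·-5 + 1·5 = 5
  a_6 = 0·5 + 0·-1 + 1·-5 = -5
  a_7 = 0·-5 + 0·5 + 1·-1 = -1
  a_8 = 0·-1 + 0·-5 + 1·5 = 5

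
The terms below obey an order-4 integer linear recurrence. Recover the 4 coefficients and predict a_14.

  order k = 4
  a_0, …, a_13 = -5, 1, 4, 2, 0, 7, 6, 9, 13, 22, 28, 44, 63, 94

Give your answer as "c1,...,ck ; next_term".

0,1,1,1 ; 135

  a_4 = 0·2 + 1·4 + 1·1 + 1·-5 = 0
  a_5 = 0·0 + 1·2 + 1·4 + 1·1 = 7
  a_6 = 0·7 + 1·0 + 1·2 + 1·4 = 6
  a_7 = 0·6 + 1·7 + 1·0 + 1·2 = 9
  a_8 = 0·9 + 1·6 + 1·7 + 1·0 = 13
  a_9 = 0·13 + 1·9 + 1·6 + 1·7 = 22
  a_10 = 0·22 + 1·13 + 1·9 + 1·6 = 28
  a_11 = 0·28 + 1·22 + 1·13 + 1·9 = 44
  a_12 = 0·44 + 1·28 + 1·22 + 1·13 = 63
  a_13 = 0·63 + 1·44 + 1·28 + 1·22 = 94
  a_14 = 0·94 + 1·63 + 1·44 + 1·28 = 135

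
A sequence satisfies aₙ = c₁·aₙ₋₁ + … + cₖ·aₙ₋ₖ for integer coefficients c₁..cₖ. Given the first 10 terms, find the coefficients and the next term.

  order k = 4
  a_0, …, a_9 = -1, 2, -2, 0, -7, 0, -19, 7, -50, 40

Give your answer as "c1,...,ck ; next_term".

  a_4 = 0·0 + 3·-2 + -1·2 + -1·-1 = -7
  a_5 = 0·-7 + 3·0 + -1·-2 + -1·2 = 0
  a_6 = 0·0 + 3·-7 + -1·0 + -1·-2 = -19
  a_7 = 0·-19 + 3·0 + -1·-7 + -1·0 = 7
  a_8 = 0·7 + 3·-19 + -1·0 + -1·-7 = -50
  a_9 = 0·-50 + 3·7 + -1·-19 + -1·0 = 40
  a_10 = 0·40 + 3·-50 + -1·7 + -1·-19 = -138

0,3,-1,-1 ; -138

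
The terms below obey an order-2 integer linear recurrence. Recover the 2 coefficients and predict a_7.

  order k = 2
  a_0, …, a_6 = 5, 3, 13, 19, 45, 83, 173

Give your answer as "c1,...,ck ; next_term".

1,2 ; 339

  a_2 = 1·3 + 2·5 = 13
  a_3 = 1·13 + 2·3 = 19
  a_4 = 1·19 + 2·13 = 45
  a_5 = 1·45 + 2·19 = 83
  a_6 = 1·83 + 2·45 = 173
  a_7 = 1·173 + 2·83 = 339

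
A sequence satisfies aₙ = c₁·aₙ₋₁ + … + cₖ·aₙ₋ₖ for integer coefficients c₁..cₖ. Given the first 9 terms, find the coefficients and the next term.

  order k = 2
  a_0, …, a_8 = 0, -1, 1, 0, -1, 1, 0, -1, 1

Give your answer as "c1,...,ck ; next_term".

  a_2 = -1·-1 + -1·0 = 1
  a_3 = -1·1 + -1·-1 = 0
  a_4 = -1·0 + -1·1 = -1
  a_5 = -1·-1 + -1·0 = 1
  a_6 = -1·1 + -1·-1 = 0
  a_7 = -1·0 + -1·1 = -1
  a_8 = -1·-1 + -1·0 = 1
  a_9 = -1·1 + -1·-1 = 0

-1,-1 ; 0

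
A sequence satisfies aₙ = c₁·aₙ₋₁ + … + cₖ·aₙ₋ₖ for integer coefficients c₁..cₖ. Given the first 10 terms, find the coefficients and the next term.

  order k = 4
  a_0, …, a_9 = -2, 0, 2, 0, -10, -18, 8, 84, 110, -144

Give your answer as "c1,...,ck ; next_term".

  a_4 = 1·0 + -2·2 + -4·0 + 3·-2 = -10
  a_5 = 1·-10 + -2·0 + -4·2 + 3·0 = -18
  a_6 = 1·-18 + -2·-10 + -4·0 + 3·2 = 8
  a_7 = 1·8 + -2·-18 + -4·-10 + 3·0 = 84
  a_8 = 1·84 + -2·8 + -4·-18 + 3·-10 = 110
  a_9 = 1·110 + -2·84 + -4·8 + 3·-18 = -144
  a_10 = 1·-144 + -2·110 + -4·84 + 3·8 = -676

1,-2,-4,3 ; -676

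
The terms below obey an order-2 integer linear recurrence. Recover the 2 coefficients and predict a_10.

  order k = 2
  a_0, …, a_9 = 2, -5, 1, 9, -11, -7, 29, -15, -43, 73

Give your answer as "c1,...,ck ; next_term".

  a_2 = -1·-5 + -2·2 = 1
  a_3 = -1·1 + -2·-5 = 9
  a_4 = -1·9 + -2·1 = -11
  a_5 = -1·-11 + -2·9 = -7
  a_6 = -1·-7 + -2·-11 = 29
  a_7 = -1·29 + -2·-7 = -15
  a_8 = -1·-15 + -2·29 = -43
  a_9 = -1·-43 + -2·-15 = 73
  a_10 = -1·73 + -2·-43 = 13

-1,-2 ; 13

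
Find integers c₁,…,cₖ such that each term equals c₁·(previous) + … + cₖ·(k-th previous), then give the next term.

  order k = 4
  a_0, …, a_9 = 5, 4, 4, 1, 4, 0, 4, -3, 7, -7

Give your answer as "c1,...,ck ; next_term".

-1,0,0,1 ; 11

  a_4 = -1·1 + 0·4 + 0·4 + 1·5 = 4
  a_5 = -1·4 + 0·1 + 0·4 + 1·4 = 0
  a_6 = -1·0 + 0·4 + 0·1 + 1·4 = 4
  a_7 = -1·4 + 0·0 + 0·4 + 1·1 = -3
  a_8 = -1·-3 + 0·4 + 0·0 + 1·4 = 7
  a_9 = -1·7 + 0·-3 + 0·4 + 1·0 = -7
  a_10 = -1·-7 + 0·7 + 0·-3 + 1·4 = 11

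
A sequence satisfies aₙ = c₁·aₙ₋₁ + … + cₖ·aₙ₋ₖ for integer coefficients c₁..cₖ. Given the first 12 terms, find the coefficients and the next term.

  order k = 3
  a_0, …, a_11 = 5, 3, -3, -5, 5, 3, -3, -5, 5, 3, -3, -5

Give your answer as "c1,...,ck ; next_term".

  a_3 = -1·-3 + -1·3 + -1·5 = -5
  a_4 = -1·-5 + -1·-3 + -1·3 = 5
  a_5 = -1·5 + -1·-5 + -1·-3 = 3
  a_6 = -1·3 + -1·5 + -1·-5 = -3
  a_7 = -1·-3 + -1·3 + -1·5 = -5
  a_8 = -1·-5 + -1·-3 + -1·3 = 5
  a_9 = -1·5 + -1·-5 + -1·-3 = 3
  a_10 = -1·3 + -1·5 + -1·-5 = -3
  a_11 = -1·-3 + -1·3 + -1·5 = -5
  a_12 = -1·-5 + -1·-3 + -1·3 = 5

-1,-1,-1 ; 5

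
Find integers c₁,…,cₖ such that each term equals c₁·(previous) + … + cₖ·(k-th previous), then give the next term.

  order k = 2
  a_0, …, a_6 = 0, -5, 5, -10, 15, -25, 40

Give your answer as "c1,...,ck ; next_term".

-1,1 ; -65

  a_2 = -1·-5 + 1·0 = 5
  a_3 = -1·5 + 1·-5 = -10
  a_4 = -1·-10 + 1·5 = 15
  a_5 = -1·15 + 1·-10 = -25
  a_6 = -1·-25 + 1·15 = 40
  a_7 = -1·40 + 1·-25 = -65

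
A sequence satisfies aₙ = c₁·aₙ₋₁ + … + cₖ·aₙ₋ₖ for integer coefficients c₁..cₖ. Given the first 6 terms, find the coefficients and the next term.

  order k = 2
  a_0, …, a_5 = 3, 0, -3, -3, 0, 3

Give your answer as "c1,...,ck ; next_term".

1,-1 ; 3

  a_2 = 1·0 + -1·3 = -3
  a_3 = 1·-3 + -1·0 = -3
  a_4 = 1·-3 + -1·-3 = 0
  a_5 = 1·0 + -1·-3 = 3
  a_6 = 1·3 + -1·0 = 3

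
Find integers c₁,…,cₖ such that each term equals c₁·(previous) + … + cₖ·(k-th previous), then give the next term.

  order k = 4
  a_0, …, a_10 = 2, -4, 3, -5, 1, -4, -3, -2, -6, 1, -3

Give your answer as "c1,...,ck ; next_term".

1,2,-1,-2 ; 9

  a_4 = 1·-5 + 2·3 + -1·-4 + -2·2 = 1
  a_5 = 1·1 + 2·-5 + -1·3 + -2·-4 = -4
  a_6 = 1·-4 + 2·1 + -1·-5 + -2·3 = -3
  a_7 = 1·-3 + 2·-4 + -1·1 + -2·-5 = -2
  a_8 = 1·-2 + 2·-3 + -1·-4 + -2·1 = -6
  a_9 = 1·-6 + 2·-2 + -1·-3 + -2·-4 = 1
  a_10 = 1·1 + 2·-6 + -1·-2 + -2·-3 = -3
  a_11 = 1·-3 + 2·1 + -1·-6 + -2·-2 = 9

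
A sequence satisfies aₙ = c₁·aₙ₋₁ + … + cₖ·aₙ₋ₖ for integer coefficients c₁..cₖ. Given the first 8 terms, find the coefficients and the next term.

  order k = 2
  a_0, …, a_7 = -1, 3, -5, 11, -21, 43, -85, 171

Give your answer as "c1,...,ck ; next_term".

  a_2 = -1·3 + 2·-1 = -5
  a_3 = -1·-5 + 2·3 = 11
  a_4 = -1·11 + 2·-5 = -21
  a_5 = -1·-21 + 2·11 = 43
  a_6 = -1·43 + 2·-21 = -85
  a_7 = -1·-85 + 2·43 = 171
  a_8 = -1·171 + 2·-85 = -341

-1,2 ; -341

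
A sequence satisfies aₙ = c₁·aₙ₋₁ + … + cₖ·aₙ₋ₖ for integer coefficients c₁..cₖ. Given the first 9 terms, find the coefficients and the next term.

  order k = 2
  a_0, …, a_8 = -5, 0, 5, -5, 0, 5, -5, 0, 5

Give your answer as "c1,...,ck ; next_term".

-1,-1 ; -5

  a_2 = -1·0 + -1·-5 = 5
  a_3 = -1·5 + -1·0 = -5
  a_4 = -1·-5 + -1·5 = 0
  a_5 = -1·0 + -1·-5 = 5
  a_6 = -1·5 + -1·0 = -5
  a_7 = -1·-5 + -1·5 = 0
  a_8 = -1·0 + -1·-5 = 5
  a_9 = -1·5 + -1·0 = -5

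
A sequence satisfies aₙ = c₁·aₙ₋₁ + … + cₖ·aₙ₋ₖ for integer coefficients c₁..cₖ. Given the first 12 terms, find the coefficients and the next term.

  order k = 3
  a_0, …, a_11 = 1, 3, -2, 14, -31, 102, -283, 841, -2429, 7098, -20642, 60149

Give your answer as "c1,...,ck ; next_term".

-2,3,1 ; -175126

  a_3 = -2·-2 + 3·3 + 1·1 = 14
  a_4 = -2·14 + 3·-2 + 1·3 = -31
  a_5 = -2·-31 + 3·14 + 1·-2 = 102
  a_6 = -2·102 + 3·-31 + 1·14 = -283
  a_7 = -2·-283 + 3·102 + 1·-31 = 841
  a_8 = -2·841 + 3·-283 + 1·102 = -2429
  a_9 = -2·-2429 + 3·841 + 1·-283 = 7098
  a_10 = -2·7098 + 3·-2429 + 1·841 = -20642
  a_11 = -2·-20642 + 3·7098 + 1·-2429 = 60149
  a_12 = -2·60149 + 3·-20642 + 1·7098 = -175126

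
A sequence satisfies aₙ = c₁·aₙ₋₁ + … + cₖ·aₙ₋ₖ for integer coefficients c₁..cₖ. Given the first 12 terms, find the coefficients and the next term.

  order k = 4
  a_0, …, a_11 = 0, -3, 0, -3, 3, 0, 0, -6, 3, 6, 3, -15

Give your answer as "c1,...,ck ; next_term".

  a_4 = 0·-3 + -1·0 + -1·-3 + 1·0 = 3
  a_5 = 0·3 + -1·-3 + -1·0 + 1·-3 = 0
  a_6 = 0·0 + -1·3 + -1·-3 + 1·0 = 0
  a_7 = 0·0 + -1·0 + -1·3 + 1·-3 = -6
  a_8 = 0·-6 + -1·0 + -1·0 + 1·3 = 3
  a_9 = 0·3 + -1·-6 + -1·0 + 1·0 = 6
  a_10 = 0·6 + -1·3 + -1·-6 + 1·0 = 3
  a_11 = 0·3 + -1·6 + -1·3 + 1·-6 = -15
  a_12 = 0·-15 + -1·3 + -1·6 + 1·3 = -6

0,-1,-1,1 ; -6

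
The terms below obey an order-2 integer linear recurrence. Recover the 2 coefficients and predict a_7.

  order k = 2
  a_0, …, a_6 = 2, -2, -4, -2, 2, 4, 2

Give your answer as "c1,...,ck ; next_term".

  a_2 = 1·-2 + -1·2 = -4
  a_3 = 1·-4 + -1·-2 = -2
  a_4 = 1·-2 + -1·-4 = 2
  a_5 = 1·2 + -1·-2 = 4
  a_6 = 1·4 + -1·2 = 2
  a_7 = 1·2 + -1·4 = -2

1,-1 ; -2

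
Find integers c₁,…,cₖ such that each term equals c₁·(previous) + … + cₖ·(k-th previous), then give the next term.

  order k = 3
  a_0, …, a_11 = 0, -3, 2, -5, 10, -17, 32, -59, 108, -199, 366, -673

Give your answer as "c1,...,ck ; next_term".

-1,1,-1 ; 1238

  a_3 = -1·2 + 1·-3 + -1·0 = -5
  a_4 = -1·-5 + 1·2 + -1·-3 = 10
  a_5 = -1·10 + 1·-5 + -1·2 = -17
  a_6 = -1·-17 + 1·10 + -1·-5 = 32
  a_7 = -1·32 + 1·-17 + -1·10 = -59
  a_8 = -1·-59 + 1·32 + -1·-17 = 108
  a_9 = -1·108 + 1·-59 + -1·32 = -199
  a_10 = -1·-199 + 1·108 + -1·-59 = 366
  a_11 = -1·366 + 1·-199 + -1·108 = -673
  a_12 = -1·-673 + 1·366 + -1·-199 = 1238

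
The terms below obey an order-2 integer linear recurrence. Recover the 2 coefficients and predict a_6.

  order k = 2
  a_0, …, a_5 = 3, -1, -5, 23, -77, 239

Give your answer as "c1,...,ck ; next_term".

  a_2 = -4·-1 + -3·3 = -5
  a_3 = -4·-5 + -3·-1 = 23
  a_4 = -4·23 + -3·-5 = -77
  a_5 = -4·-77 + -3·23 = 239
  a_6 = -4·239 + -3·-77 = -725

-4,-3 ; -725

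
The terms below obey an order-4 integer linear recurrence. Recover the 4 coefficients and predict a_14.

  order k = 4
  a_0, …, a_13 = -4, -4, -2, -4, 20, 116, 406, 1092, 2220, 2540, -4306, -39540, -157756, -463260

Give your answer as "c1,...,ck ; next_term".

  a_4 = 4·-4 + -4·-2 + -4·-4 + -3·-4 = 20
  a_5 = 4·20 + -4·-4 + -4·-2 + -3·-4 = 116
  a_6 = 4·116 + -4·20 + -4·-4 + -3·-2 = 406
  a_7 = 4·406 + -4·116 + -4·20 + -3·-4 = 1092
  a_8 = 4·1092 + -4·406 + -4·116 + -3·20 = 2220
  a_9 = 4·2220 + -4·1092 + -4·406 + -3·116 = 2540
  a_10 = 4·2540 + -4·2220 + -4·1092 + -3·406 = -4306
  a_11 = 4·-4306 + -4·2540 + -4·2220 + -3·1092 = -39540
  a_12 = 4·-39540 + -4·-4306 + -4·2540 + -3·2220 = -157756
  a_13 = 4·-157756 + -4·-39540 + -4·-4306 + -3·2540 = -463260
  a_14 = 4·-463260 + -4·-157756 + -4·-39540 + -3·-4306 = -1050938

4,-4,-4,-3 ; -1050938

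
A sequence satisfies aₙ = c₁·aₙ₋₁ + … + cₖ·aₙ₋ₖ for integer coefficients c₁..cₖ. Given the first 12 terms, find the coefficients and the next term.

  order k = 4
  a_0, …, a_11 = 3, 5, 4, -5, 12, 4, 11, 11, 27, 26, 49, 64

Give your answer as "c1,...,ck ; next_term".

0,1,1,1 ; 102

  a_4 = 0·-5 + 1·4 + 1·5 + 1·3 = 12
  a_5 = 0·12 + 1·-5 + 1·4 + 1·5 = 4
  a_6 = 0·4 + 1·12 + 1·-5 + 1·4 = 11
  a_7 = 0·11 + 1·4 + 1·12 + 1·-5 = 11
  a_8 = 0·11 + 1·11 + 1·4 + 1·12 = 27
  a_9 = 0·27 + 1·11 + 1·11 + 1·4 = 26
  a_10 = 0·26 + 1·27 + 1·11 + 1·11 = 49
  a_11 = 0·49 + 1·26 + 1·27 + 1·11 = 64
  a_12 = 0·64 + 1·49 + 1·26 + 1·27 = 102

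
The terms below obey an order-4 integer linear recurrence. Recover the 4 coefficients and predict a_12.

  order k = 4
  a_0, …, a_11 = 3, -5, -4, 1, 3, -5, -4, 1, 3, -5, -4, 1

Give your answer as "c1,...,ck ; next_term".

  a_4 = 0·1 + 0·-4 + 0·-5 + 1·3 = 3
  a_5 = 0·3 + 0·1 + 0·-4 + 1·-5 = -5
  a_6 = 0·-5 + 0·3 + 0·1 + 1·-4 = -4
  a_7 = 0·-4 + 0·-5 + 0·3 + 1·1 = 1
  a_8 = 0·1 + 0·-4 + 0·-5 + 1·3 = 3
  a_9 = 0·3 + 0·1 + 0·-4 + 1·-5 = -5
  a_10 = 0·-5 + 0·3 + 0·1 + 1·-4 = -4
  a_11 = 0·-4 + 0·-5 + 0·3 + 1·1 = 1
  a_12 = 0·1 + 0·-4 + 0·-5 + 1·3 = 3

0,0,0,1 ; 3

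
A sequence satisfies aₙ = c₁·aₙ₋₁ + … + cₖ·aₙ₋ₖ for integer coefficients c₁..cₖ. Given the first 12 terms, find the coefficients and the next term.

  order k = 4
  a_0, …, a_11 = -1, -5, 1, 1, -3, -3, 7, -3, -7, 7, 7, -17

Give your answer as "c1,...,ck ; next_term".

-1,-1,0,1 ; 3

  a_4 = -1·1 + -1·1 + 0·-5 + 1·-1 = -3
  a_5 = -1·-3 + -1·1 + 0·1 + 1·-5 = -3
  a_6 = -1·-3 + -1·-3 + 0·1 + 1·1 = 7
  a_7 = -1·7 + -1·-3 + 0·-3 + 1·1 = -3
  a_8 = -1·-3 + -1·7 + 0·-3 + 1·-3 = -7
  a_9 = -1·-7 + -1·-3 + 0·7 + 1·-3 = 7
  a_10 = -1·7 + -1·-7 + 0·-3 + 1·7 = 7
  a_11 = -1·7 + -1·7 + 0·-7 + 1·-3 = -17
  a_12 = -1·-17 + -1·7 + 0·7 + 1·-7 = 3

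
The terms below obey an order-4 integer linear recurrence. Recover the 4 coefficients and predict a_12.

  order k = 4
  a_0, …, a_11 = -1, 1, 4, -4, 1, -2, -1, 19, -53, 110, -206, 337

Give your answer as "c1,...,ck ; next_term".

-3,-3,-2,-3 ; -454

  a_4 = -3·-4 + -3·4 + -2·1 + -3·-1 = 1
  a_5 = -3·1 + -3·-4 + -2·4 + -3·1 = -2
  a_6 = -3·-2 + -3·1 + -2·-4 + -3·4 = -1
  a_7 = -3·-1 + -3·-2 + -2·1 + -3·-4 = 19
  a_8 = -3·19 + -3·-1 + -2·-2 + -3·1 = -53
  a_9 = -3·-53 + -3·19 + -2·-1 + -3·-2 = 110
  a_10 = -3·110 + -3·-53 + -2·19 + -3·-1 = -206
  a_11 = -3·-206 + -3·110 + -2·-53 + -3·19 = 337
  a_12 = -3·337 + -3·-206 + -2·110 + -3·-53 = -454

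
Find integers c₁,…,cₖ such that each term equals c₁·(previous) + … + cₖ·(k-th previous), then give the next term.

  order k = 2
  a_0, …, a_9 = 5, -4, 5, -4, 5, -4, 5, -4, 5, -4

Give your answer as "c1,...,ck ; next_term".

  a_2 = 0·-4 + 1·5 = 5
  a_3 = 0·5 + 1·-4 = -4
  a_4 = 0·-4 + 1·5 = 5
  a_5 = 0·5 + 1·-4 = -4
  a_6 = 0·-4 + 1·5 = 5
  a_7 = 0·5 + 1·-4 = -4
  a_8 = 0·-4 + 1·5 = 5
  a_9 = 0·5 + 1·-4 = -4
  a_10 = 0·-4 + 1·5 = 5

0,1 ; 5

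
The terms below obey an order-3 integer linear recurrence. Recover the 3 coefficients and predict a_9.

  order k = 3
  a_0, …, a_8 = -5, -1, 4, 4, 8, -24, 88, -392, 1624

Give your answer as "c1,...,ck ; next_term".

  a_3 = -3·4 + 4·-1 + -4·-5 = 4
  a_4 = -3·4 + 4·4 + -4·-1 = 8
  a_5 = -3·8 + 4·4 + -4·4 = -24
  a_6 = -3·-24 + 4·8 + -4·4 = 88
  a_7 = -3·88 + 4·-24 + -4·8 = -392
  a_8 = -3·-392 + 4·88 + -4·-24 = 1624
  a_9 = -3·1624 + 4·-392 + -4·88 = -6792

-3,4,-4 ; -6792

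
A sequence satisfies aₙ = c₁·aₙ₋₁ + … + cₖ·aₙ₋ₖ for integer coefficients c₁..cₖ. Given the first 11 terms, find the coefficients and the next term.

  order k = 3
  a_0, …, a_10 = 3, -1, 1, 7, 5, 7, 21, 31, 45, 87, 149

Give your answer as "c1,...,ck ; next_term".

  a_3 = 1·1 + 0·-1 + 2·3 = 7
  a_4 = 1·7 + 0·1 + 2·-1 = 5
  a_5 = 1·5 + 0·7 + 2·1 = 7
  a_6 = 1·7 + 0·5 + 2·7 = 21
  a_7 = 1·21 + 0·7 + 2·5 = 31
  a_8 = 1·31 + 0·21 + 2·7 = 45
  a_9 = 1·45 + 0·31 + 2·21 = 87
  a_10 = 1·87 + 0·45 + 2·31 = 149
  a_11 = 1·149 + 0·87 + 2·45 = 239

1,0,2 ; 239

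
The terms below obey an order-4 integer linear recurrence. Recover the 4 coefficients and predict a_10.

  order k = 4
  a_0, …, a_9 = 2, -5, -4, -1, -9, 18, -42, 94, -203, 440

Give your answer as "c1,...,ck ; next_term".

-2,1,1,-1 ; -947

  a_4 = -2·-1 + 1·-4 + 1·-5 + -1·2 = -9
  a_5 = -2·-9 + 1·-1 + 1·-4 + -1·-5 = 18
  a_6 = -2·18 + 1·-9 + 1·-1 + -1·-4 = -42
  a_7 = -2·-42 + 1·18 + 1·-9 + -1·-1 = 94
  a_8 = -2·94 + 1·-42 + 1·18 + -1·-9 = -203
  a_9 = -2·-203 + 1·94 + 1·-42 + -1·18 = 440
  a_10 = -2·440 + 1·-203 + 1·94 + -1·-42 = -947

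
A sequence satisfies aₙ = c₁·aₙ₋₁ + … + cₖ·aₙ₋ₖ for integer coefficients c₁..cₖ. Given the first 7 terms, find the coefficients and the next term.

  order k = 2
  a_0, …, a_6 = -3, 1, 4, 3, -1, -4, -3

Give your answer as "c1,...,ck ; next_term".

1,-1 ; 1

  a_2 = 1·1 + -1·-3 = 4
  a_3 = 1·4 + -1·1 = 3
  a_4 = 1·3 + -1·4 = -1
  a_5 = 1·-1 + -1·3 = -4
  a_6 = 1·-4 + -1·-1 = -3
  a_7 = 1·-3 + -1·-4 = 1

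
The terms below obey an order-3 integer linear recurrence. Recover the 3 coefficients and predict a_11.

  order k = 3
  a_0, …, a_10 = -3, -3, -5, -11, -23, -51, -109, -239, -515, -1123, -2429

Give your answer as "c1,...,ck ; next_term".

1,3,-1 ; -5283

  a_3 = 1·-5 + 3·-3 + -1·-3 = -11
  a_4 = 1·-11 + 3·-5 + -1·-3 = -23
  a_5 = 1·-23 + 3·-11 + -1·-5 = -51
  a_6 = 1·-51 + 3·-23 + -1·-11 = -109
  a_7 = 1·-109 + 3·-51 + -1·-23 = -239
  a_8 = 1·-239 + 3·-109 + -1·-51 = -515
  a_9 = 1·-515 + 3·-239 + -1·-109 = -1123
  a_10 = 1·-1123 + 3·-515 + -1·-239 = -2429
  a_11 = 1·-2429 + 3·-1123 + -1·-515 = -5283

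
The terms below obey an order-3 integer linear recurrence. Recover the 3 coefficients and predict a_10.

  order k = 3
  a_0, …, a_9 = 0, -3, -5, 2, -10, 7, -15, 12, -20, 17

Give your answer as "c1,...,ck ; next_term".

  a_3 = -1·-5 + 1·-3 + 1·0 = 2
  a_4 = -1·2 + 1·-5 + 1·-3 = -10
  a_5 = -1·-10 + 1·2 + 1·-5 = 7
  a_6 = -1·7 + 1·-10 + 1·2 = -15
  a_7 = -1·-15 + 1·7 + 1·-10 = 12
  a_8 = -1·12 + 1·-15 + 1·7 = -20
  a_9 = -1·-20 + 1·12 + 1·-15 = 17
  a_10 = -1·17 + 1·-20 + 1·12 = -25

-1,1,1 ; -25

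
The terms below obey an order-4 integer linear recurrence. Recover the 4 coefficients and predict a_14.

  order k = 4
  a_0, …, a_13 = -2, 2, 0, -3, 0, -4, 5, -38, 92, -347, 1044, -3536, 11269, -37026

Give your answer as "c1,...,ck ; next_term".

-2,4,1,4 ; 119768

  a_4 = -2·-3 + 4·0 + 1·2 + 4·-2 = 0
  a_5 = -2·0 + 4·-3 + 1·0 + 4·2 = -4
  a_6 = -2·-4 + 4·0 + 1·-3 + 4·0 = 5
  a_7 = -2·5 + 4·-4 + 1·0 + 4·-3 = -38
  a_8 = -2·-38 + 4·5 + 1·-4 + 4·0 = 92
  a_9 = -2·92 + 4·-38 + 1·5 + 4·-4 = -347
  a_10 = -2·-347 + 4·92 + 1·-38 + 4·5 = 1044
  a_11 = -2·1044 + 4·-347 + 1·92 + 4·-38 = -3536
  a_12 = -2·-3536 + 4·1044 + 1·-347 + 4·92 = 11269
  a_13 = -2·11269 + 4·-3536 + 1·1044 + 4·-347 = -37026
  a_14 = -2·-37026 + 4·11269 + 1·-3536 + 4·1044 = 119768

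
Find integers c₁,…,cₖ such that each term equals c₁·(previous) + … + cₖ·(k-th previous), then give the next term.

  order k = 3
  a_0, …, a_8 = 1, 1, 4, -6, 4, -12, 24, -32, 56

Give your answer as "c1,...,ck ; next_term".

-1,0,-2 ; -104

  a_3 = -1·4 + 0·1 + -2·1 = -6
  a_4 = -1·-6 + 0·4 + -2·1 = 4
  a_5 = -1·4 + 0·-6 + -2·4 = -12
  a_6 = -1·-12 + 0·4 + -2·-6 = 24
  a_7 = -1·24 + 0·-12 + -2·4 = -32
  a_8 = -1·-32 + 0·24 + -2·-12 = 56
  a_9 = -1·56 + 0·-32 + -2·24 = -104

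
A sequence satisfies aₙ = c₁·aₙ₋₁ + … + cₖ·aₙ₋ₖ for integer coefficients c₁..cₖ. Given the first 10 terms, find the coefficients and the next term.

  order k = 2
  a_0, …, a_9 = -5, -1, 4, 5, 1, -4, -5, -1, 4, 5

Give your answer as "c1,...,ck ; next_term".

  a_2 = 1·-1 + -1·-5 = 4
  a_3 = 1·4 + -1·-1 = 5
  a_4 = 1·5 + -1·4 = 1
  a_5 = 1·1 + -1·5 = -4
  a_6 = 1·-4 + -1·1 = -5
  a_7 = 1·-5 + -1·-4 = -1
  a_8 = 1·-1 + -1·-5 = 4
  a_9 = 1·4 + -1·-1 = 5
  a_10 = 1·5 + -1·4 = 1

1,-1 ; 1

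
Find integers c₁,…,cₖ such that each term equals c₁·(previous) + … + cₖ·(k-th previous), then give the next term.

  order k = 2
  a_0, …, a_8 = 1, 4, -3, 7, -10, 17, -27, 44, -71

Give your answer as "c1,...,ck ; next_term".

-1,1 ; 115

  a_2 = -1·4 + 1·1 = -3
  a_3 = -1·-3 + 1·4 = 7
  a_4 = -1·7 + 1·-3 = -10
  a_5 = -1·-10 + 1·7 = 17
  a_6 = -1·17 + 1·-10 = -27
  a_7 = -1·-27 + 1·17 = 44
  a_8 = -1·44 + 1·-27 = -71
  a_9 = -1·-71 + 1·44 = 115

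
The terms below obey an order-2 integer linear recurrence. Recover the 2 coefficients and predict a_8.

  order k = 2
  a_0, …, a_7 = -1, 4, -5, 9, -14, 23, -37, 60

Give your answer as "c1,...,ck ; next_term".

  a_2 = -1·4 + 1·-1 = -5
  a_3 = -1·-5 + 1·4 = 9
  a_4 = -1·9 + 1·-5 = -14
  a_5 = -1·-14 + 1·9 = 23
  a_6 = -1·23 + 1·-14 = -37
  a_7 = -1·-37 + 1·23 = 60
  a_8 = -1·60 + 1·-37 = -97

-1,1 ; -97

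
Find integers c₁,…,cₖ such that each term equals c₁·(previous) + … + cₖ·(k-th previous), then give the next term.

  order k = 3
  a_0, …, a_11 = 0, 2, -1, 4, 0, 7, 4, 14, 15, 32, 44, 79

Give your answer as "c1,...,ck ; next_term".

  a_3 = 0·-1 + 2·2 + 1·0 = 4
  a_4 = 0·4 + 2·-1 + 1·2 = 0
  a_5 = 0·0 + 2·4 + 1·-1 = 7
  a_6 = 0·7 + 2·0 + 1·4 = 4
  a_7 = 0·4 + 2·7 + 1·0 = 14
  a_8 = 0·14 + 2·4 + 1·7 = 15
  a_9 = 0·15 + 2·14 + 1·4 = 32
  a_10 = 0·32 + 2·15 + 1·14 = 44
  a_11 = 0·44 + 2·32 + 1·15 = 79
  a_12 = 0·79 + 2·44 + 1·32 = 120

0,2,1 ; 120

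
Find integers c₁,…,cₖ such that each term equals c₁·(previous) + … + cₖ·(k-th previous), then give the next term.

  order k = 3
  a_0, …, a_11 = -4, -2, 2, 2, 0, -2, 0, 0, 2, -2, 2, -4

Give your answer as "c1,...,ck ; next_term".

  a_3 = -1·2 + 0·-2 + -1·-4 = 2
  a_4 = -1·2 + 0·2 + -1·-2 = 0
  a_5 = -1·0 + 0·2 + -1·2 = -2
  a_6 = -1·-2 + 0·0 + -1·2 = 0
  a_7 = -1·0 + 0·-2 + -1·0 = 0
  a_8 = -1·0 + 0·0 + -1·-2 = 2
  a_9 = -1·2 + 0·0 + -1·0 = -2
  a_10 = -1·-2 + 0·2 + -1·0 = 2
  a_11 = -1·2 + 0·-2 + -1·2 = -4
  a_12 = -1·-4 + 0·2 + -1·-2 = 6

-1,0,-1 ; 6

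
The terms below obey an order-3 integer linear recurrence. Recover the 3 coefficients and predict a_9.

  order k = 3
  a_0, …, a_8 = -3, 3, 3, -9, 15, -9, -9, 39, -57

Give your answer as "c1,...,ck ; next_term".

-1,0,2 ; 39

  a_3 = -1·3 + 0·3 + 2·-3 = -9
  a_4 = -1·-9 + 0·3 + 2·3 = 15
  a_5 = -1·15 + 0·-9 + 2·3 = -9
  a_6 = -1·-9 + 0·15 + 2·-9 = -9
  a_7 = -1·-9 + 0·-9 + 2·15 = 39
  a_8 = -1·39 + 0·-9 + 2·-9 = -57
  a_9 = -1·-57 + 0·39 + 2·-9 = 39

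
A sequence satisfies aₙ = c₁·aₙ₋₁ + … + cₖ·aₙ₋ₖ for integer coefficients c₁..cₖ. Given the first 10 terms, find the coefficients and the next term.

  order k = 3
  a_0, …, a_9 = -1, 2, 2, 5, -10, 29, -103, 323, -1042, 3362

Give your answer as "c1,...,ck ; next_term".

  a_3 = -2·2 + 3·2 + -3·-1 = 5
  a_4 = -2·5 + 3·2 + -3·2 = -10
  a_5 = -2·-10 + 3·5 + -3·2 = 29
  a_6 = -2·29 + 3·-10 + -3·5 = -103
  a_7 = -2·-103 + 3·29 + -3·-10 = 323
  a_8 = -2·323 + 3·-103 + -3·29 = -1042
  a_9 = -2·-1042 + 3·323 + -3·-103 = 3362
  a_10 = -2·3362 + 3·-1042 + -3·323 = -10819

-2,3,-3 ; -10819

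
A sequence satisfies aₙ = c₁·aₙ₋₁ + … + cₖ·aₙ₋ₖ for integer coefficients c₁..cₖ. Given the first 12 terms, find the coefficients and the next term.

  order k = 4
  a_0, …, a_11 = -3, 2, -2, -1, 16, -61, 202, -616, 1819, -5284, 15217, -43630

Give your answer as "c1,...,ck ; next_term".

  a_4 = -3·-1 + 1·-2 + 3·2 + -3·-3 = 16
  a_5 = -3·16 + 1·-1 + 3·-2 + -3·2 = -61
  a_6 = -3·-61 + 1·16 + 3·-1 + -3·-2 = 202
  a_7 = -3·202 + 1·-61 + 3·16 + -3·-1 = -616
  a_8 = -3·-616 + 1·202 + 3·-61 + -3·16 = 1819
  a_9 = -3·1819 + 1·-616 + 3·202 + -3·-61 = -5284
  a_10 = -3·-5284 + 1·1819 + 3·-616 + -3·202 = 15217
  a_11 = -3·15217 + 1·-5284 + 3·1819 + -3·-616 = -43630
  a_12 = -3·-43630 + 1·15217 + 3·-5284 + -3·1819 = 124798

-3,1,3,-3 ; 124798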